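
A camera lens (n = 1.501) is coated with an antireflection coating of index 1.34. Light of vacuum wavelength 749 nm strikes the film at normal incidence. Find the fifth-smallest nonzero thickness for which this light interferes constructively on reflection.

At the upper boundary (n = 1.0 to n = 1.34) the reflected ray undergoes a half-wave phase shift.
At the lower boundary (n = 1.34 to n = 1.501) the reflected ray undergoes a half-wave phase shift.
The two reflections carry the same phase change, so no net offset.
With no net inversion, constructive interference in reflection requires 2 n t = m λ.
The fifth-smallest nonzero thickness corresponds to m = 5: t = m λ / (2 n) = 5.00 × 749 / (2 × 1.34) = 1397 nm.

1397 nm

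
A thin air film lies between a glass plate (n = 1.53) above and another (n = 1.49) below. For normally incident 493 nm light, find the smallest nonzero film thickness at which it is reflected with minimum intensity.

Top surface (1.53 → 1.0): reflection off a lower-index medium gives no phase shift.
At the lower boundary (n = 1.0 to n = 1.49) the reflected ray undergoes a half-wave phase shift.
The two reflections differ by half a wavelength.
With one net inversion, destructive interference in reflection requires 2 n t = m λ.
Minimum nonzero at m = 1: t = λ / (2 n) = 493 / (2 × 1.0) = 247 nm.

247 nm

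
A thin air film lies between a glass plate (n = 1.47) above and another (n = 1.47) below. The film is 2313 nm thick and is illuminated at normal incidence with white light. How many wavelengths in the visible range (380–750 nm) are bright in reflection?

6

At the upper boundary (n = 1.47 to n = 1.0) the reflected ray undergoes no phase shift.
At the lower boundary (n = 1.0 to n = 1.47) the reflected ray undergoes a half-wave phase shift.
The two reflections differ by half a wavelength.
For bright reflection here: 2 n t = (m + ½) λ.
λ = 2 n t / (m + ½) = 4626 / (m + ½) nm.
m=5: 841 nm (IR); m=6: 712 nm (visible); m=7: 617 nm (visible); m=8: 544 nm (visible); m=9: 487 nm (visible); m=10: 441 nm (visible); m=11: 402 nm (visible); m=12: 370 nm (UV).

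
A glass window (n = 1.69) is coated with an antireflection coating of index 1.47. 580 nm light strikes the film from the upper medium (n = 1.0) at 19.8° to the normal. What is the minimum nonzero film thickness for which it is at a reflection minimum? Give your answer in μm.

0.101 μm

Ray reflecting at the top interface goes from n = 1.0 toward n = 1.47: a half-wave phase shift.
Ray reflecting at the bottom interface goes from n = 1.47 toward n = 1.69: a half-wave phase shift.
The two reflections carry the same phase change, so no net offset.
So the condition for destructive reflection is 2 n t cos θ_r = (m + ½) λ.
Snell's law: 1.0 sin 19.8° = 1.47 sin θ_r → sin θ_r = 0.230, cos θ_r = 0.973.
Minimum at m = 0: t = λ / (4 n cos θ_r) = 580 / (4 × 1.47 × 0.973) = 101 nm.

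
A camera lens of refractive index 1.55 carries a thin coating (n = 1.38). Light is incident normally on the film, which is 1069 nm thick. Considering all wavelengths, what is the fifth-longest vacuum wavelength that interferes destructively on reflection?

656 nm

Ray reflecting at the top interface goes from n = 1.0 toward n = 1.38: a half-wave phase shift.
At the lower boundary (n = 1.38 to n = 1.55) the reflected ray undergoes a half-wave phase shift.
Net: no relative phase inversion (both shifts match).
With no net inversion, destructive interference in reflection requires 2 n t = (m + ½) λ.
λ = 2 n t / (m + ½). The fifth-longest wavelength is m = 4: λ = 2 × 1.38 × 1069 / 4.50 = 656 nm.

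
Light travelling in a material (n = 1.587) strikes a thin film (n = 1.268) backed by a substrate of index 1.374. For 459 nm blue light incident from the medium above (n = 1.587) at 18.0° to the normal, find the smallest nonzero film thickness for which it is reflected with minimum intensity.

Top surface (1.587 → 1.268): reflection off a lower-index medium gives no phase shift.
Bottom surface (1.268 → 1.374): reflection off a higher-index medium gives a half-wave phase shift.
Exactly one π shift → a net half-wave offset.
For minimum reflection here: 2 n t cos θ_r = m λ.
Snell's law: 1.587 sin 18.0° = 1.268 sin θ_r → sin θ_r = 0.387, cos θ_r = 0.922.
Minimum nonzero at m = 1: t = λ / (2 n cos θ_r) = 459 / (2 × 1.268 × 0.922) = 196 nm.

196 nm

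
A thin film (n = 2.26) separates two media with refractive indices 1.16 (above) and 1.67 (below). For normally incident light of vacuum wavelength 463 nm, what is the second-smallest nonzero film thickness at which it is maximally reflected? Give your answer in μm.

Ray reflecting at the top interface goes from n = 1.16 toward n = 2.26: a half-wave phase shift.
At the lower boundary (n = 2.26 to n = 1.67) the reflected ray undergoes no phase shift.
Exactly one π shift → a net half-wave offset.
For bright reflection here: 2 n t = (m + ½) λ.
The second-smallest nonzero thickness corresponds to m = 1: t = (m + ½) λ / (2 n) = 1.50 × 463 / (2 × 2.26) = 154 nm.

0.154 μm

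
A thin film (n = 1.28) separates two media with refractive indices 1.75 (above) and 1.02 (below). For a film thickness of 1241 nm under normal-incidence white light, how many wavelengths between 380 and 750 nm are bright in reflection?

Ray reflecting at the top interface goes from n = 1.75 toward n = 1.28: no phase shift.
At the lower boundary (n = 1.28 to n = 1.02) the reflected ray undergoes no phase shift.
Zero or two π shifts → no net half-wave offset.
With no net inversion, constructive interference in reflection requires 2 n t = m λ.
λ = 2 n t / m = 3177 / m nm.
m=4: 794 nm (IR); m=5: 635 nm (visible); m=6: 529 nm (visible); m=7: 454 nm (visible); m=8: 397 nm (visible); m=9: 353 nm (UV).

4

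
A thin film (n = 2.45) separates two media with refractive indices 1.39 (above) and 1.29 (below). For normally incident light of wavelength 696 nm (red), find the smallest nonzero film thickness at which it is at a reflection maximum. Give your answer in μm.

Top surface (1.39 → 2.45): reflection off a higher-index medium gives a half-wave phase shift.
Ray reflecting at the bottom interface goes from n = 2.45 toward n = 1.29: no phase shift.
Net: one phase inversion between the two reflected rays.
With one net inversion, constructive interference in reflection requires 2 n t = (m + ½) λ.
Minimum at m = 0: t = λ / (4 n) = 696 / (4 × 2.45) = 71.0 nm.

0.0710 μm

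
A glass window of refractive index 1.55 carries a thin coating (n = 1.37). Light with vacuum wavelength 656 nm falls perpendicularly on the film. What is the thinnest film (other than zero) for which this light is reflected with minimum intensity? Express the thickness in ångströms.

1197 Å

Ray reflecting at the top interface goes from n = 1.0 toward n = 1.37: a half-wave phase shift.
Bottom surface (1.37 → 1.55): reflection off a higher-index medium gives a half-wave phase shift.
Net: no relative phase inversion (both shifts match).
For minimum reflection here: 2 n t = (m + ½) λ.
Minimum at m = 0: t = λ / (4 n) = 656 / (4 × 1.37) = 120 nm.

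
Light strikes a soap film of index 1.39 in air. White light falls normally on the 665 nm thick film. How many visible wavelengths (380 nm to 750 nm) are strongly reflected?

3

Top surface (1.0 → 1.39): reflection off a higher-index medium gives a half-wave phase shift.
Ray reflecting at the bottom interface goes from n = 1.39 toward n = 1.0: no phase shift.
The two reflections differ by half a wavelength.
With one net inversion, constructive interference in reflection requires 2 n t = (m + ½) λ.
λ = 2 n t / (m + ½) = 1849 / (m + ½) nm.
m=1: 1232 nm (IR); m=2: 739 nm (visible); m=3: 528 nm (visible); m=4: 411 nm (visible); m=5: 336 nm (UV).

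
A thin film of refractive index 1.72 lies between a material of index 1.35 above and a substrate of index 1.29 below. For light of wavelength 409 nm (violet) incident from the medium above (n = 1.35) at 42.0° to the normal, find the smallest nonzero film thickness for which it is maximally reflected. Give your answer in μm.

0.0699 μm

Top surface (1.35 → 1.72): reflection off a higher-index medium gives a half-wave phase shift.
Ray reflecting at the bottom interface goes from n = 1.72 toward n = 1.29: no phase shift.
Exactly one π shift → a net half-wave offset.
So the condition for constructive reflection is 2 n t cos θ_r = (m + ½) λ.
Snell's law: 1.35 sin 42.0° = 1.72 sin θ_r → sin θ_r = 0.525, cos θ_r = 0.851.
Minimum at m = 0: t = λ / (4 n cos θ_r) = 409 / (4 × 1.72 × 0.851) = 69.9 nm.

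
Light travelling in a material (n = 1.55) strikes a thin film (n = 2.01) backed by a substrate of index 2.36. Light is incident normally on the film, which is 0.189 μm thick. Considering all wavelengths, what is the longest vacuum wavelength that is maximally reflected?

760 nm

At the upper boundary (n = 1.55 to n = 2.01) the reflected ray undergoes a half-wave phase shift.
At the lower boundary (n = 2.01 to n = 2.36) the reflected ray undergoes a half-wave phase shift.
Zero or two π shifts → no net half-wave offset.
For maximum reflection here: 2 n t = m λ.
λ = 2 n t / m. The longest wavelength is m = 1: λ = 2 × 2.01 × 189 / 1.00 = 760 nm.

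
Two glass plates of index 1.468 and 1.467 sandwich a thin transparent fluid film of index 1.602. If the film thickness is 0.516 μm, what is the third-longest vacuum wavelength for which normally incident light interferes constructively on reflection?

At the upper boundary (n = 1.468 to n = 1.602) the reflected ray undergoes a half-wave phase shift.
Bottom surface (1.602 → 1.467): reflection off a lower-index medium gives no phase shift.
The two reflections differ by half a wavelength.
With one net inversion, constructive interference in reflection requires 2 n t = (m + ½) λ.
λ = 2 n t / (m + ½). The third-longest wavelength is m = 2: λ = 2 × 1.602 × 516 / 2.50 = 661 nm.

661 nm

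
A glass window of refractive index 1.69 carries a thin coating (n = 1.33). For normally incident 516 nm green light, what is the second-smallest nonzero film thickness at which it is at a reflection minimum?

291 nm

Top surface (1.0 → 1.33): reflection off a higher-index medium gives a half-wave phase shift.
Ray reflecting at the bottom interface goes from n = 1.33 toward n = 1.69: a half-wave phase shift.
Net: no relative phase inversion (both shifts match).
With no net inversion, destructive interference in reflection requires 2 n t = (m + ½) λ.
The second-smallest nonzero thickness corresponds to m = 1: t = (m + ½) λ / (2 n) = 1.50 × 516 / (2 × 1.33) = 291 nm.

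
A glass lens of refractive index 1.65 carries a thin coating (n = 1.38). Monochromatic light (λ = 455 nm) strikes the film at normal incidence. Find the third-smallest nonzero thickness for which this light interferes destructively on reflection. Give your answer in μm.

0.412 μm

Ray reflecting at the top interface goes from n = 1.0 toward n = 1.38: a half-wave phase shift.
At the lower boundary (n = 1.38 to n = 1.65) the reflected ray undergoes a half-wave phase shift.
Zero or two π shifts → no net half-wave offset.
So the condition for destructive reflection is 2 n t = (m + ½) λ.
The third-smallest nonzero thickness corresponds to m = 2: t = (m + ½) λ / (2 n) = 2.50 × 455 / (2 × 1.38) = 412 nm.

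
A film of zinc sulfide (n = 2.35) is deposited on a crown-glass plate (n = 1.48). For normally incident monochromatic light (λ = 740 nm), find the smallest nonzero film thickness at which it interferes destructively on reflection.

Ray reflecting at the top interface goes from n = 1.0 toward n = 2.35: a half-wave phase shift.
Bottom surface (2.35 → 1.48): reflection off a lower-index medium gives no phase shift.
The two reflections differ by half a wavelength.
With one net inversion, destructive interference in reflection requires 2 n t = m λ.
Minimum nonzero at m = 1: t = λ / (2 n) = 740 / (2 × 2.35) = 157 nm.

157 nm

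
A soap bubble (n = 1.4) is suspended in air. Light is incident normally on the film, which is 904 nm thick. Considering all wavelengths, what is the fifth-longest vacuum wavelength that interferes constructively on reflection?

562 nm

At the upper boundary (n = 1.0 to n = 1.4) the reflected ray undergoes a half-wave phase shift.
At the lower boundary (n = 1.4 to n = 1.0) the reflected ray undergoes no phase shift.
Exactly one π shift → a net half-wave offset.
So the condition for constructive reflection is 2 n t = (m + ½) λ.
λ = 2 n t / (m + ½). The fifth-longest wavelength is m = 4: λ = 2 × 1.4 × 904 / 4.50 = 562 nm.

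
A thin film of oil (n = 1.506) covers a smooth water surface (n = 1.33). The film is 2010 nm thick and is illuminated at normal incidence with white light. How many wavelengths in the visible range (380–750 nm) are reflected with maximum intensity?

At the upper boundary (n = 1.0 to n = 1.506) the reflected ray undergoes a half-wave phase shift.
At the lower boundary (n = 1.506 to n = 1.33) the reflected ray undergoes no phase shift.
Exactly one π shift → a net half-wave offset.
With one net inversion, constructive interference in reflection requires 2 n t = (m + ½) λ.
λ = 2 n t / (m + ½) = 6054 / (m + ½) nm.
m=7: 807 nm (IR); m=8: 712 nm (visible); m=9: 637 nm (visible); m=10: 577 nm (visible); m=11: 526 nm (visible); m=12: 484 nm (visible); m=13: 448 nm (visible); m=14: 418 nm (visible); m=15: 391 nm (visible); m=16: 367 nm (UV).

8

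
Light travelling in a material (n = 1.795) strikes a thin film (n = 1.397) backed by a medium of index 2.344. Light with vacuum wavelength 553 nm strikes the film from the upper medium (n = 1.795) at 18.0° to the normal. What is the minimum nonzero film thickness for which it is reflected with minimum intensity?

216 nm

Ray reflecting at the top interface goes from n = 1.795 toward n = 1.397: no phase shift.
Bottom surface (1.397 → 2.344): reflection off a higher-index medium gives a half-wave phase shift.
Exactly one π shift → a net half-wave offset.
With one net inversion, destructive interference in reflection requires 2 n t cos θ_r = m λ.
Snell's law: 1.795 sin 18.0° = 1.397 sin θ_r → sin θ_r = 0.397, cos θ_r = 0.918.
Minimum nonzero at m = 1: t = λ / (2 n cos θ_r) = 553 / (2 × 1.397 × 0.918) = 216 nm.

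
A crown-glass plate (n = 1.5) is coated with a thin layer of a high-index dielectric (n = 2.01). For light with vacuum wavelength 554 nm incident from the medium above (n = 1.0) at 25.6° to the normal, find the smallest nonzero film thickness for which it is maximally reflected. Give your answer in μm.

0.0706 μm

Ray reflecting at the top interface goes from n = 1.0 toward n = 2.01: a half-wave phase shift.
Bottom surface (2.01 → 1.5): reflection off a lower-index medium gives no phase shift.
The two reflections differ by half a wavelength.
With one net inversion, constructive interference in reflection requires 2 n t cos θ_r = (m + ½) λ.
Snell's law: 1.0 sin 25.6° = 2.01 sin θ_r → sin θ_r = 0.215, cos θ_r = 0.977.
Minimum at m = 0: t = λ / (4 n cos θ_r) = 554 / (4 × 2.01 × 0.977) = 70.6 nm.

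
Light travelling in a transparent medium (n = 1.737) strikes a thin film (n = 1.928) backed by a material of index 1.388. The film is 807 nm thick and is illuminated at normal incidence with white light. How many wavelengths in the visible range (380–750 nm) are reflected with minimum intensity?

4

Top surface (1.737 → 1.928): reflection off a higher-index medium gives a half-wave phase shift.
At the lower boundary (n = 1.928 to n = 1.388) the reflected ray undergoes no phase shift.
The two reflections differ by half a wavelength.
With one net inversion, destructive interference in reflection requires 2 n t = m λ.
λ = 2 n t / m = 3112 / m nm.
m=4: 778 nm (IR); m=5: 622 nm (visible); m=6: 519 nm (visible); m=7: 445 nm (visible); m=8: 389 nm (visible); m=9: 346 nm (UV).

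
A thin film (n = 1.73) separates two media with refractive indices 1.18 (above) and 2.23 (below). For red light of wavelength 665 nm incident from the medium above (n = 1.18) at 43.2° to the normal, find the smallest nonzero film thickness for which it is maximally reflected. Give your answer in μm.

0.217 μm

Top surface (1.18 → 1.73): reflection off a higher-index medium gives a half-wave phase shift.
Bottom surface (1.73 → 2.23): reflection off a higher-index medium gives a half-wave phase shift.
Net: no relative phase inversion (both shifts match).
For strong reflection here: 2 n t cos θ_r = m λ.
Snell's law: 1.18 sin 43.2° = 1.73 sin θ_r → sin θ_r = 0.467, cos θ_r = 0.884.
Minimum nonzero at m = 1: t = λ / (2 n cos θ_r) = 665 / (2 × 1.73 × 0.884) = 217 nm.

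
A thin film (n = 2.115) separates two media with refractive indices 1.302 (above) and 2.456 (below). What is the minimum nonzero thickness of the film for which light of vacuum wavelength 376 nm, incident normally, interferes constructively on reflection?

88.9 nm

At the upper boundary (n = 1.302 to n = 2.115) the reflected ray undergoes a half-wave phase shift.
At the lower boundary (n = 2.115 to n = 2.456) the reflected ray undergoes a half-wave phase shift.
The two reflections carry the same phase change, so no net offset.
With no net inversion, constructive interference in reflection requires 2 n t = m λ.
Minimum nonzero at m = 1: t = λ / (2 n) = 376 / (2 × 2.115) = 88.9 nm.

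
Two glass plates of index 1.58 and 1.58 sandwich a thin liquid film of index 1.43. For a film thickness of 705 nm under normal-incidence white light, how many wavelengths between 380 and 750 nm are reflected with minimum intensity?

At the upper boundary (n = 1.58 to n = 1.43) the reflected ray undergoes no phase shift.
Bottom surface (1.43 → 1.58): reflection off a higher-index medium gives a half-wave phase shift.
Exactly one π shift → a net half-wave offset.
So the condition for destructive reflection is 2 n t = m λ.
λ = 2 n t / m = 2016 / m nm.
m=2: 1008 nm (IR); m=3: 672 nm (visible); m=4: 504 nm (visible); m=5: 403 nm (visible); m=6: 336 nm (UV).

3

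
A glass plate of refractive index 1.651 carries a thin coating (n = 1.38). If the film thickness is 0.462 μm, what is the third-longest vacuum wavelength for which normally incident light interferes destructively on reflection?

Top surface (1.0 → 1.38): reflection off a higher-index medium gives a half-wave phase shift.
At the lower boundary (n = 1.38 to n = 1.651) the reflected ray undergoes a half-wave phase shift.
Net: no relative phase inversion (both shifts match).
For minimum reflection here: 2 n t = (m + ½) λ.
λ = 2 n t / (m + ½). The third-longest wavelength is m = 2: λ = 2 × 1.38 × 462 / 2.50 = 510 nm.

510 nm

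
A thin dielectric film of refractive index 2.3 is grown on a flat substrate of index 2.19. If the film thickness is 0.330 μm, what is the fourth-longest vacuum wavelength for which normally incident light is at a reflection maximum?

434 nm

Top surface (1.0 → 2.3): reflection off a higher-index medium gives a half-wave phase shift.
Ray reflecting at the bottom interface goes from n = 2.3 toward n = 2.19: no phase shift.
The two reflections differ by half a wavelength.
With one net inversion, constructive interference in reflection requires 2 n t = (m + ½) λ.
λ = 2 n t / (m + ½). The fourth-longest wavelength is m = 3: λ = 2 × 2.3 × 330 / 3.50 = 434 nm.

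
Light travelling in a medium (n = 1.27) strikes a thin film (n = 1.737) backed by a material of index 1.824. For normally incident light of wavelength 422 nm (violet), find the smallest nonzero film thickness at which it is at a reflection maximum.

Top surface (1.27 → 1.737): reflection off a higher-index medium gives a half-wave phase shift.
At the lower boundary (n = 1.737 to n = 1.824) the reflected ray undergoes a half-wave phase shift.
The two reflections carry the same phase change, so no net offset.
With no net inversion, constructive interference in reflection requires 2 n t = m λ.
Minimum nonzero at m = 1: t = λ / (2 n) = 422 / (2 × 1.737) = 121 nm.

121 nm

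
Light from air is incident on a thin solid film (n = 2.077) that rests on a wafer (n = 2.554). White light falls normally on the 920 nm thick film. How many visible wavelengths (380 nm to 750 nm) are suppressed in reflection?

Top surface (1.0 → 2.077): reflection off a higher-index medium gives a half-wave phase shift.
Ray reflecting at the bottom interface goes from n = 2.077 toward n = 2.554: a half-wave phase shift.
Zero or two π shifts → no net half-wave offset.
So the condition for destructive reflection is 2 n t = (m + ½) λ.
λ = 2 n t / (m + ½) = 3822 / (m + ½) nm.
m=4: 849 nm (IR); m=5: 695 nm (visible); m=6: 588 nm (visible); m=7: 510 nm (visible); m=8: 450 nm (visible); m=9: 402 nm (visible); m=10: 364 nm (UV).

5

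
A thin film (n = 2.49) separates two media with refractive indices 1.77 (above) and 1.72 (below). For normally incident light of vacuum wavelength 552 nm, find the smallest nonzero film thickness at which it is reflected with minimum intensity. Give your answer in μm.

At the upper boundary (n = 1.77 to n = 2.49) the reflected ray undergoes a half-wave phase shift.
Ray reflecting at the bottom interface goes from n = 2.49 toward n = 1.72: no phase shift.
The two reflections differ by half a wavelength.
For dark reflection here: 2 n t = m λ.
Minimum nonzero at m = 1: t = λ / (2 n) = 552 / (2 × 2.49) = 111 nm.

0.111 μm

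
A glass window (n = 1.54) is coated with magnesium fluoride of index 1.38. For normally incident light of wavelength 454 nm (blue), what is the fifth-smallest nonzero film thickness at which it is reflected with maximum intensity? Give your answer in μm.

Top surface (1.0 → 1.38): reflection off a higher-index medium gives a half-wave phase shift.
At the lower boundary (n = 1.38 to n = 1.54) the reflected ray undergoes a half-wave phase shift.
Zero or two π shifts → no net half-wave offset.
So the condition for constructive reflection is 2 n t = m λ.
The fifth-smallest nonzero thickness corresponds to m = 5: t = m λ / (2 n) = 5.00 × 454 / (2 × 1.38) = 822 nm.

0.822 μm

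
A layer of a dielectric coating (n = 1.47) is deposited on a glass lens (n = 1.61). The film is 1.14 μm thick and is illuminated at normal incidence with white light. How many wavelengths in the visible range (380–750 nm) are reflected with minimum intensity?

Ray reflecting at the top interface goes from n = 1.0 toward n = 1.47: a half-wave phase shift.
At the lower boundary (n = 1.47 to n = 1.61) the reflected ray undergoes a half-wave phase shift.
The two reflections carry the same phase change, so no net offset.
For dark reflection here: 2 n t = (m + ½) λ.
λ = 2 n t / (m + ½) = 3352 / (m + ½) nm.
m=3: 958 nm (IR); m=4: 745 nm (visible); m=5: 609 nm (visible); m=6: 516 nm (visible); m=7: 447 nm (visible); m=8: 394 nm (visible); m=9: 353 nm (UV).

5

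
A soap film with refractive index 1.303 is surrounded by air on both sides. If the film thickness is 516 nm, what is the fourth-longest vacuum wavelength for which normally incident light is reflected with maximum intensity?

384 nm

Top surface (1.0 → 1.303): reflection off a higher-index medium gives a half-wave phase shift.
Bottom surface (1.303 → 1.0): reflection off a lower-index medium gives no phase shift.
The two reflections differ by half a wavelength.
For maximum reflection here: 2 n t = (m + ½) λ.
λ = 2 n t / (m + ½). The fourth-longest wavelength is m = 3: λ = 2 × 1.303 × 516 / 3.50 = 384 nm.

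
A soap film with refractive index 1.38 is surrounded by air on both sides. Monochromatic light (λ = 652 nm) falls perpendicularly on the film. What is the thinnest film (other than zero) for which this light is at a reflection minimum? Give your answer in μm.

Ray reflecting at the top interface goes from n = 1.0 toward n = 1.38: a half-wave phase shift.
Bottom surface (1.38 → 1.0): reflection off a lower-index medium gives no phase shift.
Net: one phase inversion between the two reflected rays.
For dark reflection here: 2 n t = m λ.
Minimum nonzero at m = 1: t = λ / (2 n) = 652 / (2 × 1.38) = 236 nm.

0.236 μm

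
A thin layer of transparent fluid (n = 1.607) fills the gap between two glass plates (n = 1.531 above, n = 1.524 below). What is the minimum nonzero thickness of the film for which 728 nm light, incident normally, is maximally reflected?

At the upper boundary (n = 1.531 to n = 1.607) the reflected ray undergoes a half-wave phase shift.
Ray reflecting at the bottom interface goes from n = 1.607 toward n = 1.524: no phase shift.
Exactly one π shift → a net half-wave offset.
So the condition for constructive reflection is 2 n t = (m + ½) λ.
Minimum at m = 0: t = λ / (4 n) = 728 / (4 × 1.607) = 113 nm.

113 nm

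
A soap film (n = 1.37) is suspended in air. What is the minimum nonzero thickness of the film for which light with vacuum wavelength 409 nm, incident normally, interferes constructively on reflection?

Ray reflecting at the top interface goes from n = 1.0 toward n = 1.37: a half-wave phase shift.
Bottom surface (1.37 → 1.0): reflection off a lower-index medium gives no phase shift.
The two reflections differ by half a wavelength.
So the condition for constructive reflection is 2 n t = (m + ½) λ.
Minimum at m = 0: t = λ / (4 n) = 409 / (4 × 1.37) = 74.6 nm.

74.6 nm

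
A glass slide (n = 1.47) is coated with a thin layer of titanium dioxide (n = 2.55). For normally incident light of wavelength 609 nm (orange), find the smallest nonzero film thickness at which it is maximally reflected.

59.7 nm

Top surface (1.0 → 2.55): reflection off a higher-index medium gives a half-wave phase shift.
Ray reflecting at the bottom interface goes from n = 2.55 toward n = 1.47: no phase shift.
The two reflections differ by half a wavelength.
So the condition for constructive reflection is 2 n t = (m + ½) λ.
Minimum at m = 0: t = λ / (4 n) = 609 / (4 × 2.55) = 59.7 nm.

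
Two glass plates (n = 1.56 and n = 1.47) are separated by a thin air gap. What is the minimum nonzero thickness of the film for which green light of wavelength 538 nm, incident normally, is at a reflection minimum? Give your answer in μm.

Top surface (1.56 → 1.0): reflection off a lower-index medium gives no phase shift.
At the lower boundary (n = 1.0 to n = 1.47) the reflected ray undergoes a half-wave phase shift.
Net: one phase inversion between the two reflected rays.
With one net inversion, destructive interference in reflection requires 2 n t = m λ.
Minimum nonzero at m = 1: t = λ / (2 n) = 538 / (2 × 1.0) = 269 nm.

0.269 μm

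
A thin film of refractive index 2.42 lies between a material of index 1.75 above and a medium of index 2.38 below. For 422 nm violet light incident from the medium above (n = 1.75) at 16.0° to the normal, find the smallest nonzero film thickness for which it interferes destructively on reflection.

Top surface (1.75 → 2.42): reflection off a higher-index medium gives a half-wave phase shift.
At the lower boundary (n = 2.42 to n = 2.38) the reflected ray undergoes no phase shift.
The two reflections differ by half a wavelength.
With one net inversion, destructive interference in reflection requires 2 n t cos θ_r = m λ.
Snell's law: 1.75 sin 16.0° = 2.42 sin θ_r → sin θ_r = 0.199, cos θ_r = 0.980.
Minimum nonzero at m = 1: t = λ / (2 n cos θ_r) = 422 / (2 × 2.42 × 0.980) = 89.0 nm.

89.0 nm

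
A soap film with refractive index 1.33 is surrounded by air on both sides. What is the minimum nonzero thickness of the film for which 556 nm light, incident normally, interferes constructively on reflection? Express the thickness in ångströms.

1045 Å

At the upper boundary (n = 1.0 to n = 1.33) the reflected ray undergoes a half-wave phase shift.
Ray reflecting at the bottom interface goes from n = 1.33 toward n = 1.0: no phase shift.
The two reflections differ by half a wavelength.
With one net inversion, constructive interference in reflection requires 2 n t = (m + ½) λ.
Minimum at m = 0: t = λ / (4 n) = 556 / (4 × 1.33) = 105 nm.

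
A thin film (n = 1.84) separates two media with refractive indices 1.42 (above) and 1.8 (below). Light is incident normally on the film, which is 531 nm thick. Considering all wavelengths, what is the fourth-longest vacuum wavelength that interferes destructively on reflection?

Top surface (1.42 → 1.84): reflection off a higher-index medium gives a half-wave phase shift.
Ray reflecting at the bottom interface goes from n = 1.84 toward n = 1.8: no phase shift.
Exactly one π shift → a net half-wave offset.
With one net inversion, destructive interference in reflection requires 2 n t = m λ.
λ = 2 n t / m. The fourth-longest wavelength is m = 4: λ = 2 × 1.84 × 531 / 4.00 = 489 nm.

489 nm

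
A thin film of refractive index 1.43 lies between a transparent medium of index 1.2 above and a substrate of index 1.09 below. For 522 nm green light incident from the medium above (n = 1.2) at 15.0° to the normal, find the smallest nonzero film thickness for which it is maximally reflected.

93.5 nm

Top surface (1.2 → 1.43): reflection off a higher-index medium gives a half-wave phase shift.
Ray reflecting at the bottom interface goes from n = 1.43 toward n = 1.09: no phase shift.
Exactly one π shift → a net half-wave offset.
So the condition for constructive reflection is 2 n t cos θ_r = (m + ½) λ.
Snell's law: 1.2 sin 15.0° = 1.43 sin θ_r → sin θ_r = 0.217, cos θ_r = 0.976.
Minimum at m = 0: t = λ / (4 n cos θ_r) = 522 / (4 × 1.43 × 0.976) = 93.5 nm.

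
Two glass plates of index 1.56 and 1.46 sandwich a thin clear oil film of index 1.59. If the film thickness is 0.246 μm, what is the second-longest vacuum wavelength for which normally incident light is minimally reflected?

391 nm

Top surface (1.56 → 1.59): reflection off a higher-index medium gives a half-wave phase shift.
Ray reflecting at the bottom interface goes from n = 1.59 toward n = 1.46: no phase shift.
The two reflections differ by half a wavelength.
For weak reflection here: 2 n t = m λ.
λ = 2 n t / m. The second-longest wavelength is m = 2: λ = 2 × 1.59 × 246 / 2.00 = 391 nm.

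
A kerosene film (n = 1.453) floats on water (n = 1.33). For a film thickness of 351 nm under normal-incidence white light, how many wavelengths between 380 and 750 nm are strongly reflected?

2

Top surface (1.0 → 1.453): reflection off a higher-index medium gives a half-wave phase shift.
Bottom surface (1.453 → 1.33): reflection off a lower-index medium gives no phase shift.
The two reflections differ by half a wavelength.
So the condition for constructive reflection is 2 n t = (m + ½) λ.
λ = 2 n t / (m + ½) = 1020 / (m + ½) nm.
m=0: 2040 nm (IR); m=1: 680 nm (visible); m=2: 408 nm (visible); m=3: 291 nm (UV).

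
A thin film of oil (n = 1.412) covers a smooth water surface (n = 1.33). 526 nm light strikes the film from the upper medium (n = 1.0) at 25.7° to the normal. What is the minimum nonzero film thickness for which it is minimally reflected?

Ray reflecting at the top interface goes from n = 1.0 toward n = 1.412: a half-wave phase shift.
Ray reflecting at the bottom interface goes from n = 1.412 toward n = 1.33: no phase shift.
The two reflections differ by half a wavelength.
So the condition for destructive reflection is 2 n t cos θ_r = m λ.
Snell's law: 1.0 sin 25.7° = 1.412 sin θ_r → sin θ_r = 0.307, cos θ_r = 0.952.
Minimum nonzero at m = 1: t = λ / (2 n cos θ_r) = 526 / (2 × 1.412 × 0.952) = 196 nm.

196 nm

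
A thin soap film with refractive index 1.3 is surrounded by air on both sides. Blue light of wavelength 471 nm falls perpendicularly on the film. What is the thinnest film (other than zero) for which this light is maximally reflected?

Ray reflecting at the top interface goes from n = 1.0 toward n = 1.3: a half-wave phase shift.
Ray reflecting at the bottom interface goes from n = 1.3 toward n = 1.0: no phase shift.
The two reflections differ by half a wavelength.
So the condition for constructive reflection is 2 n t = (m + ½) λ.
Minimum at m = 0: t = λ / (4 n) = 471 / (4 × 1.3) = 90.6 nm.

90.6 nm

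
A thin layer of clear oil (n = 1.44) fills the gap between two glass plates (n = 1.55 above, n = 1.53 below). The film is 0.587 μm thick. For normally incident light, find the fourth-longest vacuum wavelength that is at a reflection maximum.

483 nm

Ray reflecting at the top interface goes from n = 1.55 toward n = 1.44: no phase shift.
Bottom surface (1.44 → 1.53): reflection off a higher-index medium gives a half-wave phase shift.
The two reflections differ by half a wavelength.
With one net inversion, constructive interference in reflection requires 2 n t = (m + ½) λ.
λ = 2 n t / (m + ½). The fourth-longest wavelength is m = 3: λ = 2 × 1.44 × 587 / 3.50 = 483 nm.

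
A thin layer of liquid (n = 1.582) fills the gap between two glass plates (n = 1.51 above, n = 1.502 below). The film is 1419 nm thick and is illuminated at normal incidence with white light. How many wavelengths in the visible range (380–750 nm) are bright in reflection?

Ray reflecting at the top interface goes from n = 1.51 toward n = 1.582: a half-wave phase shift.
Ray reflecting at the bottom interface goes from n = 1.582 toward n = 1.502: no phase shift.
The two reflections differ by half a wavelength.
With one net inversion, constructive interference in reflection requires 2 n t = (m + ½) λ.
λ = 2 n t / (m + ½) = 4490 / (m + ½) nm.
m=5: 816 nm (IR); m=6: 691 nm (visible); m=7: 599 nm (visible); m=8: 528 nm (visible); m=9: 473 nm (visible); m=10: 428 nm (visible); m=11: 390 nm (visible); m=12: 359 nm (UV).

6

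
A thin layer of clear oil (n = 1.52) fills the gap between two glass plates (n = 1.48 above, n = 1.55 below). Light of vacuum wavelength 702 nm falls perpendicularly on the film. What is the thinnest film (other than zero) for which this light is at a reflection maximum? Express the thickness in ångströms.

2309 Å

At the upper boundary (n = 1.48 to n = 1.52) the reflected ray undergoes a half-wave phase shift.
Ray reflecting at the bottom interface goes from n = 1.52 toward n = 1.55: a half-wave phase shift.
Net: no relative phase inversion (both shifts match).
So the condition for constructive reflection is 2 n t = m λ.
Minimum nonzero at m = 1: t = λ / (2 n) = 702 / (2 × 1.52) = 231 nm.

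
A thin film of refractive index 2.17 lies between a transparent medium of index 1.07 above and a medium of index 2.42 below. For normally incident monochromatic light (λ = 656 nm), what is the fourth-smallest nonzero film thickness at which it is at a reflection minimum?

Top surface (1.07 → 2.17): reflection off a higher-index medium gives a half-wave phase shift.
Bottom surface (2.17 → 2.42): reflection off a higher-index medium gives a half-wave phase shift.
Zero or two π shifts → no net half-wave offset.
For dark reflection here: 2 n t = (m + ½) λ.
The fourth-smallest nonzero thickness corresponds to m = 3: t = (m + ½) λ / (2 n) = 3.50 × 656 / (2 × 2.17) = 529 nm.

529 nm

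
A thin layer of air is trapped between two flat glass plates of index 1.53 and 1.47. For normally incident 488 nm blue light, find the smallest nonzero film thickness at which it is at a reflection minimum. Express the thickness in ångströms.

2440 Å

Ray reflecting at the top interface goes from n = 1.53 toward n = 1.0: no phase shift.
Bottom surface (1.0 → 1.47): reflection off a higher-index medium gives a half-wave phase shift.
The two reflections differ by half a wavelength.
So the condition for destructive reflection is 2 n t = m λ.
Minimum nonzero at m = 1: t = λ / (2 n) = 488 / (2 × 1.0) = 244 nm.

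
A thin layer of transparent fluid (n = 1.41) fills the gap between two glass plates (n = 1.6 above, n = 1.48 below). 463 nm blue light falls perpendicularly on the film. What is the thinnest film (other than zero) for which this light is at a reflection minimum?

164 nm

Ray reflecting at the top interface goes from n = 1.6 toward n = 1.41: no phase shift.
Ray reflecting at the bottom interface goes from n = 1.41 toward n = 1.48: a half-wave phase shift.
Net: one phase inversion between the two reflected rays.
With one net inversion, destructive interference in reflection requires 2 n t = m λ.
Minimum nonzero at m = 1: t = λ / (2 n) = 463 / (2 × 1.41) = 164 nm.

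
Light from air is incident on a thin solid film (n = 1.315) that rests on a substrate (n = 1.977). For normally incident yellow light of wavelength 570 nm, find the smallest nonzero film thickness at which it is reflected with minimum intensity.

Top surface (1.0 → 1.315): reflection off a higher-index medium gives a half-wave phase shift.
Ray reflecting at the bottom interface goes from n = 1.315 toward n = 1.977: a half-wave phase shift.
Net: no relative phase inversion (both shifts match).
For minimum reflection here: 2 n t = (m + ½) λ.
Minimum at m = 0: t = λ / (4 n) = 570 / (4 × 1.315) = 108 nm.

108 nm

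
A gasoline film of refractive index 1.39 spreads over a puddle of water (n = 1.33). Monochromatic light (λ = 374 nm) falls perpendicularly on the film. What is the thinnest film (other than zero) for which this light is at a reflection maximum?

67.3 nm

At the upper boundary (n = 1.0 to n = 1.39) the reflected ray undergoes a half-wave phase shift.
At the lower boundary (n = 1.39 to n = 1.33) the reflected ray undergoes no phase shift.
Exactly one π shift → a net half-wave offset.
So the condition for constructive reflection is 2 n t = (m + ½) λ.
Minimum at m = 0: t = λ / (4 n) = 374 / (4 × 1.39) = 67.3 nm.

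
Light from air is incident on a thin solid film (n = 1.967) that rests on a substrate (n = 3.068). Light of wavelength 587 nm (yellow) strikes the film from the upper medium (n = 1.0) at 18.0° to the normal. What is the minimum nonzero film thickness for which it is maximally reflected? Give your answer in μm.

At the upper boundary (n = 1.0 to n = 1.967) the reflected ray undergoes a half-wave phase shift.
Ray reflecting at the bottom interface goes from n = 1.967 toward n = 3.068: a half-wave phase shift.
The two reflections carry the same phase change, so no net offset.
So the condition for constructive reflection is 2 n t cos θ_r = m λ.
Snell's law: 1.0 sin 18.0° = 1.967 sin θ_r → sin θ_r = 0.157, cos θ_r = 0.988.
Minimum nonzero at m = 1: t = λ / (2 n cos θ_r) = 587 / (2 × 1.967 × 0.988) = 151 nm.

0.151 μm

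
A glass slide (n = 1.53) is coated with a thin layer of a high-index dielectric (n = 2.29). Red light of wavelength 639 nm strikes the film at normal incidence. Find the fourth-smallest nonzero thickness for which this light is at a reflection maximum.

488 nm

Top surface (1.0 → 2.29): reflection off a higher-index medium gives a half-wave phase shift.
Bottom surface (2.29 → 1.53): reflection off a lower-index medium gives no phase shift.
Exactly one π shift → a net half-wave offset.
So the condition for constructive reflection is 2 n t = (m + ½) λ.
The fourth-smallest nonzero thickness corresponds to m = 3: t = (m + ½) λ / (2 n) = 3.50 × 639 / (2 × 2.29) = 488 nm.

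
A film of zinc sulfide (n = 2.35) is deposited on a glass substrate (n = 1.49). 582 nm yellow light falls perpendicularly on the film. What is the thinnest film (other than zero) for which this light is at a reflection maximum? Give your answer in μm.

Ray reflecting at the top interface goes from n = 1.0 toward n = 2.35: a half-wave phase shift.
Bottom surface (2.35 → 1.49): reflection off a lower-index medium gives no phase shift.
Exactly one π shift → a net half-wave offset.
So the condition for constructive reflection is 2 n t = (m + ½) λ.
Minimum at m = 0: t = λ / (4 n) = 582 / (4 × 2.35) = 61.9 nm.

0.0619 μm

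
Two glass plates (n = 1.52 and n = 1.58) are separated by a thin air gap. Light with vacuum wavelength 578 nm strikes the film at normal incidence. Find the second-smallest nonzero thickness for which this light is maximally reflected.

At the upper boundary (n = 1.52 to n = 1.0) the reflected ray undergoes no phase shift.
At the lower boundary (n = 1.0 to n = 1.58) the reflected ray undergoes a half-wave phase shift.
Exactly one π shift → a net half-wave offset.
With one net inversion, constructive interference in reflection requires 2 n t = (m + ½) λ.
The second-smallest nonzero thickness corresponds to m = 1: t = (m + ½) λ / (2 n) = 1.50 × 578 / (2 × 1.0) = 434 nm.

434 nm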